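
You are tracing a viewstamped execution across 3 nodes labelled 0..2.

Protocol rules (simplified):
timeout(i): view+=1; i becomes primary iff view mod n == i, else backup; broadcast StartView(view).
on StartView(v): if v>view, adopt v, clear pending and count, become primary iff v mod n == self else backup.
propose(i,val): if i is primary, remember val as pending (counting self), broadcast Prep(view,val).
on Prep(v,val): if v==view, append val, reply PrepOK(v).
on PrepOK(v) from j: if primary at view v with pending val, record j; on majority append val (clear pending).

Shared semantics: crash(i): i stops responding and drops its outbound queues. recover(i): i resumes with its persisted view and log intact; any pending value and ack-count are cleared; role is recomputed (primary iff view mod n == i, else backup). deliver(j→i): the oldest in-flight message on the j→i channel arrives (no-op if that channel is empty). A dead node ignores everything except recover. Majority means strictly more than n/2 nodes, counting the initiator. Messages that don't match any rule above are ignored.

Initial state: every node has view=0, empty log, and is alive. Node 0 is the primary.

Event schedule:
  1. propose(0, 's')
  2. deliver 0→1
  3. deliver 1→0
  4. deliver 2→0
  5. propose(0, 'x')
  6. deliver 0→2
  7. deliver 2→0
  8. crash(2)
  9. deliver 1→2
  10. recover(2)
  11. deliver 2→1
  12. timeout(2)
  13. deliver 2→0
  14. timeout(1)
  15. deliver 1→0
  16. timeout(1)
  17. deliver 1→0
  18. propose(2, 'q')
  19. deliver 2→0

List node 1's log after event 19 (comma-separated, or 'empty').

s

[1] propose(0,'s') → ∅
[2] deliver 0→1 → N1(back v0 [s])
[3] deliver 1→0 → N0(prim v0 [s])
[4] deliver 2→0 → ∅
[5] propose(0,'x') → ∅
[6] deliver 0→2 → N2(back v0 [s])
[7] deliver 2→0 → N0(prim v0 [s,x])
[8] crash(2) → N2(✗back v0 [s])
[9] deliver 1→2 → ∅
[10] recover(2) → N2(back v0 [s])
[11] deliver 2→1 → ∅
[12] timeout(2) → N2(back v1 [s])
[13] deliver 2→0 → N0(back v1 [s,x])
[14] timeout(1) → N1(prim v1 [s])
[15] deliver 1→0 → ∅
[16] timeout(1) → N1(back v2 [s])
[17] deliver 1→0 → N0(back v2 [s,x])
[18] propose(2,'q') → ∅
[19] deliver 2→0 → ∅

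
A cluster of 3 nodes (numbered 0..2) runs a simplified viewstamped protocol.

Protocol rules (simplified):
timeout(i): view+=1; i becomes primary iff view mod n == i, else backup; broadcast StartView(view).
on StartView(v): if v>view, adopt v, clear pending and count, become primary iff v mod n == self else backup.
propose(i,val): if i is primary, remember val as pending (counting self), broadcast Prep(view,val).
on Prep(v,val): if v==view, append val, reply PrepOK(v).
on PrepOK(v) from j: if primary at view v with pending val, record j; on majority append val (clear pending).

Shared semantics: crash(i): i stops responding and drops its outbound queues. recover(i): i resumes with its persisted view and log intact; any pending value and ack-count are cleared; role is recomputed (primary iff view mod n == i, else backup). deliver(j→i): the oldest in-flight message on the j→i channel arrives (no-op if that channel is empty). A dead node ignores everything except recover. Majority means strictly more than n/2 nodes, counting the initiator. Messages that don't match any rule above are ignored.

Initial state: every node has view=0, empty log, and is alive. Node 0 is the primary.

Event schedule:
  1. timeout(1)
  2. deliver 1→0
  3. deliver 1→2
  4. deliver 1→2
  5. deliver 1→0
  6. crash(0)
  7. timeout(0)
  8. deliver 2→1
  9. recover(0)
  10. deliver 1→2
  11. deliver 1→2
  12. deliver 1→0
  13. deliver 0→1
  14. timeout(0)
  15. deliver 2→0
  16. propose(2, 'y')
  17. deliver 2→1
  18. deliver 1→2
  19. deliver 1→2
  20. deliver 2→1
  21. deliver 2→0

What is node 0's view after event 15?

2

[1] timeout(1) → N1(prim v1 [-])
[2] deliver 1→0 → N0(back v1 [-])
[3] deliver 1→2 → N2(back v1 [-])
[4] deliver 1→2 → ∅
[5] deliver 1→0 → ∅
[6] crash(0) → N0(✗back v1 [-])
[7] timeout(0) → ∅
[8] deliver 2→1 → ∅
[9] recover(0) → N0(back v1 [-])
[10] deliver 1→2 → ∅
[11] deliver 1→2 → ∅
[12] deliver 1→0 → ∅
[13] deliver 0→1 → ∅
[14] timeout(0) → N0(back v2 [-])
[15] deliver 2→0 → ∅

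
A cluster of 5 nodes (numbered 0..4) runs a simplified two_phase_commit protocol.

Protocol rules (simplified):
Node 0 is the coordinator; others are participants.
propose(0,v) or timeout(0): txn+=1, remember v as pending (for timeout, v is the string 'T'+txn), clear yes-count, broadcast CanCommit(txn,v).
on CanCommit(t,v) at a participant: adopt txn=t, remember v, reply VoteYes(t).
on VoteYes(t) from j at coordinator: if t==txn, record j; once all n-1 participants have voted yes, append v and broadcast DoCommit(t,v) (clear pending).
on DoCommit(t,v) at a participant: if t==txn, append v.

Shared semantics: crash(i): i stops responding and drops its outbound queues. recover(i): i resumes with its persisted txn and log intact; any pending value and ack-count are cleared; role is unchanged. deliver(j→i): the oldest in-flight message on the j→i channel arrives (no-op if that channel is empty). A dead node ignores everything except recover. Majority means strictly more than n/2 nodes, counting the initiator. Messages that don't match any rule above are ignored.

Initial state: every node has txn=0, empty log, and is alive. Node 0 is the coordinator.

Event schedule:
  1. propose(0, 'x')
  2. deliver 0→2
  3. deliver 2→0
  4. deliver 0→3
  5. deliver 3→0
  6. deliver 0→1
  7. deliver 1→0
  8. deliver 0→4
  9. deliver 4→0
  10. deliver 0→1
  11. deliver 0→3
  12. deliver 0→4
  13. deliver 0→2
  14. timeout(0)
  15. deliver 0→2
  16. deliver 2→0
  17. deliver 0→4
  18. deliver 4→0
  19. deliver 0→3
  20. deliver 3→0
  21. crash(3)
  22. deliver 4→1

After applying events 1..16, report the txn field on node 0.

2

e1 propose(0,'x'): 0[coor,t=1,-]
e2 deliver 0→2: 2[part,t=1,-]
e3 deliver 2→0: ·
e4 deliver 0→3: 3[part,t=1,-]
e5 deliver 3→0: ·
e6 deliver 0→1: 1[part,t=1,-]
e7 deliver 1→0: ·
e8 deliver 0→4: 4[part,t=1,-]
e9 deliver 4→0: 0[coor,t=1,x]
e10 deliver 0→1: 1[part,t=1,x]
e11 deliver 0→3: 3[part,t=1,x]
e12 deliver 0→4: 4[part,t=1,x]
e13 deliver 0→2: 2[part,t=1,x]
e14 timeout(0): 0[coor,t=2,x]
e15 deliver 0→2: 2[part,t=2,x]
e16 deliver 2→0: ·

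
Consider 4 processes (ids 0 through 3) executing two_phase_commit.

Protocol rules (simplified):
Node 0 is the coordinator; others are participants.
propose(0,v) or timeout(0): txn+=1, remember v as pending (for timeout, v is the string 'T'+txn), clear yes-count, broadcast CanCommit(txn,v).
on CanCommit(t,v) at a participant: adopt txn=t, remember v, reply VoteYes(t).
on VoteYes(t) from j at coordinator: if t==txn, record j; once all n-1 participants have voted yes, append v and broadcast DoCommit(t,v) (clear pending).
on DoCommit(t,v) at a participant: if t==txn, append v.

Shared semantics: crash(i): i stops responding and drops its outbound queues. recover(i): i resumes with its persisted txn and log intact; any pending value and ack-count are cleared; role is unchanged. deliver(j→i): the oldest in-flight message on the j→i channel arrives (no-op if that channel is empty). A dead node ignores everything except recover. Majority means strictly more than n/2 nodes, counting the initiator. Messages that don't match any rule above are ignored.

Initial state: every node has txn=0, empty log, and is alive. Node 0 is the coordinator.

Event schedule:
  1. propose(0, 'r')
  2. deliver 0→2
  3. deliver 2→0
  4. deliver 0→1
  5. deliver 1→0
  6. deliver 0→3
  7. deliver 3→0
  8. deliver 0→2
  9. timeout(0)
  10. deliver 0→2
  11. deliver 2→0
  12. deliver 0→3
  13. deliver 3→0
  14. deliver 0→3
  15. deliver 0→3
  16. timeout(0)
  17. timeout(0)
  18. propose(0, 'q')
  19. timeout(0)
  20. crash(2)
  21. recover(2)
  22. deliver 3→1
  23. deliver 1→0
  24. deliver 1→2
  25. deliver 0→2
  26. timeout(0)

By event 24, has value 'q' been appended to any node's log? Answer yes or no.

step 1 propose(0,'r'): 0={coor,t=1,log=-}
step 2 deliver 0→2: 2={part,t=1,log=-}
step 3 deliver 2→0: —
step 4 deliver 0→1: 1={part,t=1,log=-}
step 5 deliver 1→0: —
step 6 deliver 0→3: 3={part,t=1,log=-}
step 7 deliver 3→0: 0={coor,t=1,log=r}
step 8 deliver 0→2: 2={part,t=1,log=r}
step 9 timeout(0): 0={coor,t=2,log=r}
step 10 deliver 0→2: 2={part,t=2,log=r}
step 11 deliver 2→0: —
step 12 deliver 0→3: 3={part,t=1,log=r}
step 13 deliver 3→0: —
step 14 deliver 0→3: 3={part,t=2,log=r}
step 15 deliver 0→3: —
step 16 timeout(0): 0={coor,t=3,log=r}
step 17 timeout(0): 0={coor,t=4,log=r}
step 18 propose(0,'q'): 0={coor,t=5,log=r}
step 19 timeout(0): 0={coor,t=6,log=r}
step 20 crash(2): 2={✗part,t=2,log=r}
step 21 recover(2): 2={part,t=2,log=r}
step 22 deliver 3→1: —
step 23 deliver 1→0: —
step 24 deliver 1→2: —

no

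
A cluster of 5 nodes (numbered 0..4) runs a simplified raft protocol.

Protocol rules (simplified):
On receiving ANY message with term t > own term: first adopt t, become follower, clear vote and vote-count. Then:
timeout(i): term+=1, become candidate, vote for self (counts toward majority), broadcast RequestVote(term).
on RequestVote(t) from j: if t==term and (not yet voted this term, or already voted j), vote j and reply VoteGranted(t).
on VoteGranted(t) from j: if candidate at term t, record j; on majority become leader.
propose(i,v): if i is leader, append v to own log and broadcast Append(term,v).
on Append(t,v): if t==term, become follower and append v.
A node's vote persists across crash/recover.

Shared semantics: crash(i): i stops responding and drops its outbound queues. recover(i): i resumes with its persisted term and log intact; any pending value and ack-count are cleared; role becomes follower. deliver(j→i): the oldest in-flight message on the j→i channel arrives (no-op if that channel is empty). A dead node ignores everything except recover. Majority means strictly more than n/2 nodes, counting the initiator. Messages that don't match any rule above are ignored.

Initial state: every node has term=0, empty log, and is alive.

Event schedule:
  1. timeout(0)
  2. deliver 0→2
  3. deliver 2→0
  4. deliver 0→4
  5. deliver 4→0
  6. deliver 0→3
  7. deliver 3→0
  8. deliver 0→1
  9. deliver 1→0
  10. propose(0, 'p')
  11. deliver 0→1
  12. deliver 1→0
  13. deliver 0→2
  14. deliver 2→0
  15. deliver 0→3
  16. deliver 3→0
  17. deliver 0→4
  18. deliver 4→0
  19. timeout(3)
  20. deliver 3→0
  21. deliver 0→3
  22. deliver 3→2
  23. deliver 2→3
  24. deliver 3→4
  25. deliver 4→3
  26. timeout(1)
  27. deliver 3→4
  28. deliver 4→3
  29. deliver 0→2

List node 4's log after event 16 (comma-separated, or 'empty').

empty

1. timeout(0):  <0:cand t1 ->
2. deliver 0→2:  <2:foll t1 ->
3. deliver 2→0:  nop
4. deliver 0→4:  <4:foll t1 ->
5. deliver 4→0:  <0:lead t1 ->
6. deliver 0→3:  <3:foll t1 ->
7. deliver 3→0:  nop
8. deliver 0→1:  <1:foll t1 ->
9. deliver 1→0:  nop
10. propose(0,'p'):  <0:lead t1 p>
11. deliver 0→1:  <1:foll t1 p>
12. deliver 1→0:  nop
13. deliver 0→2:  <2:foll t1 p>
14. deliver 2→0:  nop
15. deliver 0→3:  <3:foll t1 p>
16. deliver 3→0:  nop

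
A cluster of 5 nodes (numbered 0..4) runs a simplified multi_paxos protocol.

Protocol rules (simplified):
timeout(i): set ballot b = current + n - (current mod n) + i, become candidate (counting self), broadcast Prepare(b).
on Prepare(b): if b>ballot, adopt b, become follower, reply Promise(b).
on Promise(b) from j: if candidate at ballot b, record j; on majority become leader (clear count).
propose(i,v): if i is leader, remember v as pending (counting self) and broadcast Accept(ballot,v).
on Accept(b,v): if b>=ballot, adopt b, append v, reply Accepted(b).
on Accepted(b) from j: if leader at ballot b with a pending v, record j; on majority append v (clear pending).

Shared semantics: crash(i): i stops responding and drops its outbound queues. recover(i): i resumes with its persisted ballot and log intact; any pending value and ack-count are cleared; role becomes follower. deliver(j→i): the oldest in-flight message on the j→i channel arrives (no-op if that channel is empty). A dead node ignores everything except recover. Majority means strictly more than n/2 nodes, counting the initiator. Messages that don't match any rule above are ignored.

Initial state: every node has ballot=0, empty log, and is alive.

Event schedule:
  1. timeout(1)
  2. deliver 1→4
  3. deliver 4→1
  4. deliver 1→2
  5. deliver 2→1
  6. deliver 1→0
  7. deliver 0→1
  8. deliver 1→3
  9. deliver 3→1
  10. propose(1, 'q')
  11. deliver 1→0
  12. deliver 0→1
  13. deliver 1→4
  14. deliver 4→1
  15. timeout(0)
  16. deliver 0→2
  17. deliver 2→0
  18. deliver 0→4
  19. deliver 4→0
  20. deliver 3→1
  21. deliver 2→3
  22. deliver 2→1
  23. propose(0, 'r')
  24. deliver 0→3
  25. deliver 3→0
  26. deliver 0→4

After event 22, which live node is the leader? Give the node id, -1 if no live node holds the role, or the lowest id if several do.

0

e1 timeout(1): 1[cand,b=6,-]
e2 deliver 1→4: 4[foll,b=6,-]
e3 deliver 4→1: ·
e4 deliver 1→2: 2[foll,b=6,-]
e5 deliver 2→1: 1[lead,b=6,-]
e6 deliver 1→0: 0[foll,b=6,-]
e7 deliver 0→1: ·
e8 deliver 1→3: 3[foll,b=6,-]
e9 deliver 3→1: ·
e10 propose(1,'q'): ·
e11 deliver 1→0: 0[foll,b=6,q]
e12 deliver 0→1: ·
e13 deliver 1→4: 4[foll,b=6,q]
e14 deliver 4→1: 1[lead,b=6,q]
e15 timeout(0): 0[cand,b=10,q]
e16 deliver 0→2: 2[foll,b=10,-]
e17 deliver 2→0: ·
e18 deliver 0→4: 4[foll,b=10,q]
e19 deliver 4→0: 0[lead,b=10,q]
e20 deliver 3→1: ·
e21 deliver 2→3: ·
e22 deliver 2→1: ·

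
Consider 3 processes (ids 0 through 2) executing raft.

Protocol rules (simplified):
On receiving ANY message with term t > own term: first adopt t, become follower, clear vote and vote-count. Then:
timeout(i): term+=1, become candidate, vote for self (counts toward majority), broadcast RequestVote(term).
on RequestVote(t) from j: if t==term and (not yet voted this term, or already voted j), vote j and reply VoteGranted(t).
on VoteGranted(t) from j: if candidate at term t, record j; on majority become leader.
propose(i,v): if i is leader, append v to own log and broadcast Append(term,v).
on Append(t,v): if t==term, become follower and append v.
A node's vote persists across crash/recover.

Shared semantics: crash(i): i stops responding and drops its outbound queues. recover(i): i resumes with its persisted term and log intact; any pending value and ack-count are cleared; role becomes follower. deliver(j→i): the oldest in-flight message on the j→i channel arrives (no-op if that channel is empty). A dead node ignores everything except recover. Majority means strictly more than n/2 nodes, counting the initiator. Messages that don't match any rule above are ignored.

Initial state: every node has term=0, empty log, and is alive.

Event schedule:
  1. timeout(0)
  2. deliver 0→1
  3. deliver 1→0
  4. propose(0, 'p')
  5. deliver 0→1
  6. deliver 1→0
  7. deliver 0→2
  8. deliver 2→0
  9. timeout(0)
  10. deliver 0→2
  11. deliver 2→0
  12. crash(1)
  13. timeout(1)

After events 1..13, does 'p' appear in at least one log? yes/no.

yes

e1 timeout(0): 0[cand,t=1,-]
e2 deliver 0→1: 1[foll,t=1,-]
e3 deliver 1→0: 0[lead,t=1,-]
e4 propose(0,'p'): 0[lead,t=1,p]
e5 deliver 0→1: 1[foll,t=1,p]
e6 deliver 1→0: ·
e7 deliver 0→2: 2[foll,t=1,-]
e8 deliver 2→0: ·
e9 timeout(0): 0[cand,t=2,p]
e10 deliver 0→2: 2[foll,t=1,p]
e11 deliver 2→0: ·
e12 crash(1): 1[✗foll,t=1,p]
e13 timeout(1): ·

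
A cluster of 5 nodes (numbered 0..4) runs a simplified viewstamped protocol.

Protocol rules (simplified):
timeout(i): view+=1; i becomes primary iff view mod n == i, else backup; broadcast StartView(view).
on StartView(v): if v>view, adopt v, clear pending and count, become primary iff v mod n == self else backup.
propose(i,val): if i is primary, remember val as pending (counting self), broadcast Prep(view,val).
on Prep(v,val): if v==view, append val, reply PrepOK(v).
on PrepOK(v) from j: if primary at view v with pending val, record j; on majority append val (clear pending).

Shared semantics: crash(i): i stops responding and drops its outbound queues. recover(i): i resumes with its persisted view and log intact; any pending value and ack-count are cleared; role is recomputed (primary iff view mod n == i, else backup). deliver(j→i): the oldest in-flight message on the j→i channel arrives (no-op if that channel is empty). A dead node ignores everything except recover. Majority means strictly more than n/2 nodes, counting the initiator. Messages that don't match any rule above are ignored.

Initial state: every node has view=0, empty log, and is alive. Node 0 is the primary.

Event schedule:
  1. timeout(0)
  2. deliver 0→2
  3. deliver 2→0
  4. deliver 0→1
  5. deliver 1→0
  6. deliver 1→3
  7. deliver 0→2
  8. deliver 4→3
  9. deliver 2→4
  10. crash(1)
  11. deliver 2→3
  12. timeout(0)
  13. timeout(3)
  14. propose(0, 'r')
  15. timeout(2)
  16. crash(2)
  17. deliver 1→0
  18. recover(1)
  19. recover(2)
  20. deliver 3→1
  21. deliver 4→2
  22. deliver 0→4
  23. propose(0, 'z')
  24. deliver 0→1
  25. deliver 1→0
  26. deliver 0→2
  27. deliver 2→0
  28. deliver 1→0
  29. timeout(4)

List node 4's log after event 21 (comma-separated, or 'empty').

empty

1. timeout(0):  <0:back v1 ->
2. deliver 0→2:  <2:back v1 ->
3. deliver 2→0:  nop
4. deliver 0→1:  <1:prim v1 ->
5. deliver 1→0:  nop
6. deliver 1→3:  nop
7. deliver 0→2:  nop
8. deliver 4→3:  nop
9. deliver 2→4:  nop
10. crash(1):  <1:✗prim v1 ->
11. deliver 2→3:  nop
12. timeout(0):  <0:back v2 ->
13. timeout(3):  <3:back v1 ->
14. propose(0,'r'):  nop
15. timeout(2):  <2:prim v2 ->
16. crash(2):  <2:✗prim v2 ->
17. deliver 1→0:  nop
18. recover(1):  <1:prim v1 ->
19. recover(2):  <2:prim v2 ->
20. deliver 3→1:  nop
21. deliver 4→2:  nop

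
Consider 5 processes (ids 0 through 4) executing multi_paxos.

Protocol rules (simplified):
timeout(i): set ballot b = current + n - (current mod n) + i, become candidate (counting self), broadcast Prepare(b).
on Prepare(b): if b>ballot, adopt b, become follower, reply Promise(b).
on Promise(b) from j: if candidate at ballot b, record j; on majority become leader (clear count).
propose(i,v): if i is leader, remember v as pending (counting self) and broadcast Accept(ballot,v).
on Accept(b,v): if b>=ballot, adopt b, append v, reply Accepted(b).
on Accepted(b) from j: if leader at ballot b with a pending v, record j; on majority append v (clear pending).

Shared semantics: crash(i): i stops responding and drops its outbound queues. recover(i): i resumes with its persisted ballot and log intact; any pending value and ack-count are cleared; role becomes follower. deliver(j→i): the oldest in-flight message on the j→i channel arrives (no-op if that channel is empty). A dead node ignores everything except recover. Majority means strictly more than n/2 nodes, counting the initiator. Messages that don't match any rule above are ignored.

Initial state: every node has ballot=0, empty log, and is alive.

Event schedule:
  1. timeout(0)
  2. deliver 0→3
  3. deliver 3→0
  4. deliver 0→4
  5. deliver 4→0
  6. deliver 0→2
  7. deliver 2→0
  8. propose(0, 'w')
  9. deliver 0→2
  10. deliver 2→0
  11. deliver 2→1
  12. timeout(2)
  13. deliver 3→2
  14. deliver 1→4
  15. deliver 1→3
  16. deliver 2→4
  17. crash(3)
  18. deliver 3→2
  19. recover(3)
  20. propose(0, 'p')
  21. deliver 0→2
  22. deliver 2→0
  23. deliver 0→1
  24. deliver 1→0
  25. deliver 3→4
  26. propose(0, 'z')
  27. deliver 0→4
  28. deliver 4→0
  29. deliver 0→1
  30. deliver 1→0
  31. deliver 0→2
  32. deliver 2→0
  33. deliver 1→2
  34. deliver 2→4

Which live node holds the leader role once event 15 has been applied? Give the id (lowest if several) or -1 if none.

after 1 — timeout(0): n0:cand/b5/[-]
after 2 — deliver 0→3: n3:foll/b5/[-]
after 3 — deliver 3→0: ·
after 4 — deliver 0→4: n4:foll/b5/[-]
after 5 — deliver 4→0: n0:lead/b5/[-]
after 6 — deliver 0→2: n2:foll/b5/[-]
after 7 — deliver 2→0: ·
after 8 — propose(0,'w'): ·
after 9 — deliver 0→2: n2:foll/b5/[w]
after 10 — deliver 2→0: ·
after 11 — deliver 2→1: ·
after 12 — timeout(2): n2:cand/b12/[w]
after 13 — deliver 3→2: ·
after 14 — deliver 1→4: ·
after 15 — deliver 1→3: ·

0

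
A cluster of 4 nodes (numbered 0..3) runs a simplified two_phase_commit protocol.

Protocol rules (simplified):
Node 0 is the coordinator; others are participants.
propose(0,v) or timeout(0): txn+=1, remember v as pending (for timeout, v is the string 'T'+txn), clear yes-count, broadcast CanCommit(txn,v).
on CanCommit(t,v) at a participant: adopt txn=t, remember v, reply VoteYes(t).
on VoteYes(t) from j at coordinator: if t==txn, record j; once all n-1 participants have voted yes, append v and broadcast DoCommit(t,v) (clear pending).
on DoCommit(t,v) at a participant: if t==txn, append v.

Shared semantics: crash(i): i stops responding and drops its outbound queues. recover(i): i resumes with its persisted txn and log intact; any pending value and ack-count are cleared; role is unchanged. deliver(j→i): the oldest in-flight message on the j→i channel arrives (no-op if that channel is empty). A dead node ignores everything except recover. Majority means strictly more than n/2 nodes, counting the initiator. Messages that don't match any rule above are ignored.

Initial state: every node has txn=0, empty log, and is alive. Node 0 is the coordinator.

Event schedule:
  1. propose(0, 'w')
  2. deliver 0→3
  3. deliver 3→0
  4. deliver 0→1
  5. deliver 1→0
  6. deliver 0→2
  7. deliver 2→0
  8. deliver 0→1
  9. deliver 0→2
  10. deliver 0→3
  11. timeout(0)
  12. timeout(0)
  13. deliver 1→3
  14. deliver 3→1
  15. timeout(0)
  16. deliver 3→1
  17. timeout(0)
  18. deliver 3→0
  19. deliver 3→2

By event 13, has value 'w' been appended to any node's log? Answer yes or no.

e1 propose(0,'w'): 0[coor,t=1,-]
e2 deliver 0→3: 3[part,t=1,-]
e3 deliver 3→0: ·
e4 deliver 0→1: 1[part,t=1,-]
e5 deliver 1→0: ·
e6 deliver 0→2: 2[part,t=1,-]
e7 deliver 2→0: 0[coor,t=1,w]
e8 deliver 0→1: 1[part,t=1,w]
e9 deliver 0→2: 2[part,t=1,w]
e10 deliver 0→3: 3[part,t=1,w]
e11 timeout(0): 0[coor,t=2,w]
e12 timeout(0): 0[coor,t=3,w]
e13 deliver 1→3: ·

yes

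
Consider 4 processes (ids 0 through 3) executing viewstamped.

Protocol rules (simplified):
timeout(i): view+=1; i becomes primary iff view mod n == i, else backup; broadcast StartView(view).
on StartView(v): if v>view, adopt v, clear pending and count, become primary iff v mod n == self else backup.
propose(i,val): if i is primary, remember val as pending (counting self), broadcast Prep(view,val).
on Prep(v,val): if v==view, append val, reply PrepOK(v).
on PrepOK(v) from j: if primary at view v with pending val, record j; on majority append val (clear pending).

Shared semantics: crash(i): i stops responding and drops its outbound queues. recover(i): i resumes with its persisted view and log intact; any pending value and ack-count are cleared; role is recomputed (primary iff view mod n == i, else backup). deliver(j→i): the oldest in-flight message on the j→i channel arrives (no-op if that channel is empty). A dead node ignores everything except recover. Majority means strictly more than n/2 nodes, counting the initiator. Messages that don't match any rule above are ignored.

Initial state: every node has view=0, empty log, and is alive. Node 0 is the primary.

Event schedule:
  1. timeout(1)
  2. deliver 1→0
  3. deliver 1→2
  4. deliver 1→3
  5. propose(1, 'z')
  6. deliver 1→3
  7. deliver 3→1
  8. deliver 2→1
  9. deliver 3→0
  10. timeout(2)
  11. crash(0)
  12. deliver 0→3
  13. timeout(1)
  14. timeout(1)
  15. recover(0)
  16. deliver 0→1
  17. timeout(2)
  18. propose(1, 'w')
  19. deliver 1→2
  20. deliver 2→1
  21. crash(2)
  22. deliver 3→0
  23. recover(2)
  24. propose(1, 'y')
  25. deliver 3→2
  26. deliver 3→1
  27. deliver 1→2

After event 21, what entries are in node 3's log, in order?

z

step 1 timeout(1): 1={prim,v=1,log=-}
step 2 deliver 1→0: 0={back,v=1,log=-}
step 3 deliver 1→2: 2={back,v=1,log=-}
step 4 deliver 1→3: 3={back,v=1,log=-}
step 5 propose(1,'z'): —
step 6 deliver 1→3: 3={back,v=1,log=z}
step 7 deliver 3→1: —
step 8 deliver 2→1: —
step 9 deliver 3→0: —
step 10 timeout(2): 2={prim,v=2,log=-}
step 11 crash(0): 0={✗back,v=1,log=-}
step 12 deliver 0→3: —
step 13 timeout(1): 1={back,v=2,log=-}
step 14 timeout(1): 1={back,v=3,log=-}
step 15 recover(0): 0={back,v=1,log=-}
step 16 deliver 0→1: —
step 17 timeout(2): 2={back,v=3,log=-}
step 18 propose(1,'w'): —
step 19 deliver 1→2: —
step 20 deliver 2→1: —
step 21 crash(2): 2={✗back,v=3,log=-}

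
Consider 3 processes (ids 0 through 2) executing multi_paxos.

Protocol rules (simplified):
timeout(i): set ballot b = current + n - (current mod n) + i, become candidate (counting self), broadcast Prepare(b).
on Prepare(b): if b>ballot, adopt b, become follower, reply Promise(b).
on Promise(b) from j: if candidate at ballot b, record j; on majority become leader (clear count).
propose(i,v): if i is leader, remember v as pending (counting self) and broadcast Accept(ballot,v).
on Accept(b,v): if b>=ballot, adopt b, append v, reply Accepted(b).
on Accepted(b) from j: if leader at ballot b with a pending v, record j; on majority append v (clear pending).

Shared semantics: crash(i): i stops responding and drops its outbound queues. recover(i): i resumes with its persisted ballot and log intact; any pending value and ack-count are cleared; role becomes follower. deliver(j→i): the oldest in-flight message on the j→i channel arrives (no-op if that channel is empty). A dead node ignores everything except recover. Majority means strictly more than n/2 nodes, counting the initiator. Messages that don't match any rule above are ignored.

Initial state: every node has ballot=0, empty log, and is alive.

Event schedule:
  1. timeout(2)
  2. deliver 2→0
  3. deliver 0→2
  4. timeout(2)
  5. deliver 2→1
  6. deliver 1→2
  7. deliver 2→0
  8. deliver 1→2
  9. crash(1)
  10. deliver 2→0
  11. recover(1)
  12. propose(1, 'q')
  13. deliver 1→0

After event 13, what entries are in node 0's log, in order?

[1] timeout(2) → N2(cand b5 [-])
[2] deliver 2→0 → N0(foll b5 [-])
[3] deliver 0→2 → N2(lead b5 [-])
[4] timeout(2) → N2(cand b8 [-])
[5] deliver 2→1 → N1(foll b5 [-])
[6] deliver 1→2 → ∅
[7] deliver 2→0 → N0(foll b8 [-])
[8] deliver 1→2 → ∅
[9] crash(1) → N1(✗foll b5 [-])
[10] deliver 2→0 → ∅
[11] recover(1) → N1(foll b5 [-])
[12] propose(1,'q') → ∅
[13] deliver 1→0 → ∅

empty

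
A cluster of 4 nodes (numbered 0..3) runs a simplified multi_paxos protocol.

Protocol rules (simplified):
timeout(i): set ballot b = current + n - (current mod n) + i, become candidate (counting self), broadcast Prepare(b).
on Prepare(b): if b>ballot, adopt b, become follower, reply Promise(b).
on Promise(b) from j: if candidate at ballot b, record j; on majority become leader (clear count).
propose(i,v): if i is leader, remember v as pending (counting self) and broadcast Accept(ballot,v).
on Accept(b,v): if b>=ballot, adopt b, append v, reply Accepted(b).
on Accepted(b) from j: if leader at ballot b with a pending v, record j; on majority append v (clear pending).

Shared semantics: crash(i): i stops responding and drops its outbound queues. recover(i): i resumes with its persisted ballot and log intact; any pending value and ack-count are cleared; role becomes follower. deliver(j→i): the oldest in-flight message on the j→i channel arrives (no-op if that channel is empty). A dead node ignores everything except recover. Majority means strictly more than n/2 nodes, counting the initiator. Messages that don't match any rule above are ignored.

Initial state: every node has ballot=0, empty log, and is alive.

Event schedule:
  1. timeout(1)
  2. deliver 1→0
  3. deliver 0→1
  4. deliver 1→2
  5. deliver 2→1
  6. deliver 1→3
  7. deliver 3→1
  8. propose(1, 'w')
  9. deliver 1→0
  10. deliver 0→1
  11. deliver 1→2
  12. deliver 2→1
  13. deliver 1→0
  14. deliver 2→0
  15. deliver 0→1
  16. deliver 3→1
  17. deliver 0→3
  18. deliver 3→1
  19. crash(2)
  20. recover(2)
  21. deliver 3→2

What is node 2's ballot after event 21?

5

1. timeout(1):  <1:cand b5 ->
2. deliver 1→0:  <0:foll b5 ->
3. deliver 0→1:  nop
4. deliver 1→2:  <2:foll b5 ->
5. deliver 2→1:  <1:lead b5 ->
6. deliver 1→3:  <3:foll b5 ->
7. deliver 3→1:  nop
8. propose(1,'w'):  nop
9. deliver 1→0:  <0:foll b5 w>
10. deliver 0→1:  nop
11. deliver 1→2:  <2:foll b5 w>
12. deliver 2→1:  <1:lead b5 w>
13. deliver 1→0:  nop
14. deliver 2→0:  nop
15. deliver 0→1:  nop
16. deliver 3→1:  nop
17. deliver 0→3:  nop
18. deliver 3→1:  nop
19. crash(2):  <2:✗foll b5 w>
20. recover(2):  <2:foll b5 w>
21. deliver 3→2:  nop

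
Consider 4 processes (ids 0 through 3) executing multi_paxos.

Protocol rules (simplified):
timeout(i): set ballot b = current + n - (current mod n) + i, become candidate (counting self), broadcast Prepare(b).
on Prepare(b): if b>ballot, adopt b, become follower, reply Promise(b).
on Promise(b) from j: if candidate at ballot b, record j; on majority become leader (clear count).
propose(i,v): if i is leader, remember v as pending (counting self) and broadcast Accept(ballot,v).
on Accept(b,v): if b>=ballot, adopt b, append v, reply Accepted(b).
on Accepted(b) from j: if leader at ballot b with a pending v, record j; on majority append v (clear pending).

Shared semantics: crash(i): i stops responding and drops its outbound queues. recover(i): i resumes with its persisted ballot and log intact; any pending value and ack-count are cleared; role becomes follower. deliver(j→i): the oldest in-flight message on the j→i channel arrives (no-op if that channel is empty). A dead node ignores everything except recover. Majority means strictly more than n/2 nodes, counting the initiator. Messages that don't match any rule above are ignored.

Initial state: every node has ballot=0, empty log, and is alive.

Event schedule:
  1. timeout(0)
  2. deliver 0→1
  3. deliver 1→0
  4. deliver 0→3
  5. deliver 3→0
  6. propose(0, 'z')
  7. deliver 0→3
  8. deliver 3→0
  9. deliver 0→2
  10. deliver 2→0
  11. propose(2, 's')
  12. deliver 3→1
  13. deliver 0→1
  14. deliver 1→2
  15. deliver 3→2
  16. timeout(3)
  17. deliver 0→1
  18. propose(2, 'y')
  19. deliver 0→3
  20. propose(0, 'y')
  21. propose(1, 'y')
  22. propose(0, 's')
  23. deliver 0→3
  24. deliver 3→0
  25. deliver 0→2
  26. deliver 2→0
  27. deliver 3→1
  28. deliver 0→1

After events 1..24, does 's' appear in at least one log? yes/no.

no

step 1 timeout(0): 0={cand,b=4,log=-}
step 2 deliver 0→1: 1={foll,b=4,log=-}
step 3 deliver 1→0: —
step 4 deliver 0→3: 3={foll,b=4,log=-}
step 5 deliver 3→0: 0={lead,b=4,log=-}
step 6 propose(0,'z'): —
step 7 deliver 0→3: 3={foll,b=4,log=z}
step 8 deliver 3→0: —
step 9 deliver 0→2: 2={foll,b=4,log=-}
step 10 deliver 2→0: —
step 11 propose(2,'s'): —
step 12 deliver 3→1: —
step 13 deliver 0→1: 1={foll,b=4,log=z}
step 14 deliver 1→2: —
step 15 deliver 3→2: —
step 16 timeout(3): 3={cand,b=11,log=z}
step 17 deliver 0→1: —
step 18 propose(2,'y'): —
step 19 deliver 0→3: —
step 20 propose(0,'y'): —
step 21 propose(1,'y'): —
step 22 propose(0,'s'): —
step 23 deliver 0→3: —
step 24 deliver 3→0: 0={foll,b=11,log=-}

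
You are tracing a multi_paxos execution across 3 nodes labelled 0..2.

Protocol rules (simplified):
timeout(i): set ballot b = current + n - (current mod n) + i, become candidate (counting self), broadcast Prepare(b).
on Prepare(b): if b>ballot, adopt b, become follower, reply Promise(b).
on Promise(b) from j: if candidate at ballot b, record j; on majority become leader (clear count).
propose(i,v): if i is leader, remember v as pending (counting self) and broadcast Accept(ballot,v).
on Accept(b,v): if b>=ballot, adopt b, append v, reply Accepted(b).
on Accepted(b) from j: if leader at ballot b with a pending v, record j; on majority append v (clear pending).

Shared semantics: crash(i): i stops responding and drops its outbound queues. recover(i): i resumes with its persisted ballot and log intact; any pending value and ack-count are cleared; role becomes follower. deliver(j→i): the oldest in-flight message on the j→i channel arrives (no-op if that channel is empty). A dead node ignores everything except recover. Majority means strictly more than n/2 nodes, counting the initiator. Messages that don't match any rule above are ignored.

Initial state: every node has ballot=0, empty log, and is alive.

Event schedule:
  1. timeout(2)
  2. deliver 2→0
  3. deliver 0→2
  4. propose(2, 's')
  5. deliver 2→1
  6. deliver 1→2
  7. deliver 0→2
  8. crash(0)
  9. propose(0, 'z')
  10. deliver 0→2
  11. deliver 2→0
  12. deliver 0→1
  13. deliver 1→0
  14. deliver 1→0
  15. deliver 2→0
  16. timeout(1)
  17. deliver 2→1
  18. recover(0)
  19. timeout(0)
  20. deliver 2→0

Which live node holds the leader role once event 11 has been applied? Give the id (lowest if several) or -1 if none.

e1 timeout(2): 2[cand,b=5,-]
e2 deliver 2→0: 0[foll,b=5,-]
e3 deliver 0→2: 2[lead,b=5,-]
e4 propose(2,'s'): ·
e5 deliver 2→1: 1[foll,b=5,-]
e6 deliver 1→2: ·
e7 deliver 0→2: ·
e8 crash(0): 0[✗foll,b=5,-]
e9 propose(0,'z'): ·
e10 deliver 0→2: ·
e11 deliver 2→0: ·

2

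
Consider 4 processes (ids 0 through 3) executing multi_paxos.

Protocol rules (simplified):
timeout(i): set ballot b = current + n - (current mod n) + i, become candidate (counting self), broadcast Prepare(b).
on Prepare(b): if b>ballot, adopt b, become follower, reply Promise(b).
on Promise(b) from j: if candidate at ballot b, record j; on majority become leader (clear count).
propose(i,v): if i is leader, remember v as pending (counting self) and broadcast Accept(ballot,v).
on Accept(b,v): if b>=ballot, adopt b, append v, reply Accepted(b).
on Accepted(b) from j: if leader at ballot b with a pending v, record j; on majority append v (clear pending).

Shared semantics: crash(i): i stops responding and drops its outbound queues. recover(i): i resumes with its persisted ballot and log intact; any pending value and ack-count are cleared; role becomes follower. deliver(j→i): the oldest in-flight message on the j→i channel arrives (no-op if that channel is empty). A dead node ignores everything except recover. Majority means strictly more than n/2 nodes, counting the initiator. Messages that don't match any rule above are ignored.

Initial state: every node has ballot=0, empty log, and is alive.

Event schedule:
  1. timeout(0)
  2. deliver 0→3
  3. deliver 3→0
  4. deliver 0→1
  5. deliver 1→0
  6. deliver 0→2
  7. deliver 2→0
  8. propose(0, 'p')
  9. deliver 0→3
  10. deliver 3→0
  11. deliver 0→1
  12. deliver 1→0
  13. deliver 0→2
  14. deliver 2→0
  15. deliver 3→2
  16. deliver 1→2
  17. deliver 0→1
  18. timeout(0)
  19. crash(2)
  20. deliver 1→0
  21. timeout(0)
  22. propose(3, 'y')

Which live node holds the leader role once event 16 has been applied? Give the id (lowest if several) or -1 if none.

e1 timeout(0): 0[cand,b=4,-]
e2 deliver 0→3: 3[foll,b=4,-]
e3 deliver 3→0: ·
e4 deliver 0→1: 1[foll,b=4,-]
e5 deliver 1→0: 0[lead,b=4,-]
e6 deliver 0→2: 2[foll,b=4,-]
e7 deliver 2→0: ·
e8 propose(0,'p'): ·
e9 deliver 0→3: 3[foll,b=4,p]
e10 deliver 3→0: ·
e11 deliver 0→1: 1[foll,b=4,p]
e12 deliver 1→0: 0[lead,b=4,p]
e13 deliver 0→2: 2[foll,b=4,p]
e14 deliver 2→0: ·
e15 deliver 3→2: ·
e16 deliver 1→2: ·

0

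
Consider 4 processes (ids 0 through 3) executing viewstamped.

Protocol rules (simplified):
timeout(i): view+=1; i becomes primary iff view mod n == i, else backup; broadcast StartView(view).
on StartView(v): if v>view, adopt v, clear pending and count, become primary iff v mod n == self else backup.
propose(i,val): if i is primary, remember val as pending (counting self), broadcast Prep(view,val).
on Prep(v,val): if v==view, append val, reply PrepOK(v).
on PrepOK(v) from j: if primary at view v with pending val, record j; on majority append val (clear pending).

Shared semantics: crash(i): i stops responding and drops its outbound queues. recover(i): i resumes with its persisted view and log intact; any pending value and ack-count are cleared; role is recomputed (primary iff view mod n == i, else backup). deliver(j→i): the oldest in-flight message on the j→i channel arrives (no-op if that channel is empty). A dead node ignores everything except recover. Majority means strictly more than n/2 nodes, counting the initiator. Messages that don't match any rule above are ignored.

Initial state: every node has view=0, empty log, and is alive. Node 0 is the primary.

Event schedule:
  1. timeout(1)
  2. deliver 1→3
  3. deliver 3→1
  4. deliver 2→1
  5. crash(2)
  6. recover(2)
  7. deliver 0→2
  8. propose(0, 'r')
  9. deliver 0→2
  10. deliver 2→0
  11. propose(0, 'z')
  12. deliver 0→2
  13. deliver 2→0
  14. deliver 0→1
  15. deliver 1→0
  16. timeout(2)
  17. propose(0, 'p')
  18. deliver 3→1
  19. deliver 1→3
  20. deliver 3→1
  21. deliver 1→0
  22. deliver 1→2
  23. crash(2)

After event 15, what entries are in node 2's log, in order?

e1 timeout(1): 1[prim,v=1,-]
e2 deliver 1→3: 3[back,v=1,-]
e3 deliver 3→1: ·
e4 deliver 2→1: ·
e5 crash(2): 2[✗back,v=0,-]
e6 recover(2): 2[back,v=0,-]
e7 deliver 0→2: ·
e8 propose(0,'r'): ·
e9 deliver 0→2: 2[back,v=0,r]
e10 deliver 2→0: ·
e11 propose(0,'z'): ·
e12 deliver 0→2: 2[back,v=0,r,z]
e13 deliver 2→0: ·
e14 deliver 0→1: ·
e15 deliver 1→0: 0[back,v=1,-]

r,z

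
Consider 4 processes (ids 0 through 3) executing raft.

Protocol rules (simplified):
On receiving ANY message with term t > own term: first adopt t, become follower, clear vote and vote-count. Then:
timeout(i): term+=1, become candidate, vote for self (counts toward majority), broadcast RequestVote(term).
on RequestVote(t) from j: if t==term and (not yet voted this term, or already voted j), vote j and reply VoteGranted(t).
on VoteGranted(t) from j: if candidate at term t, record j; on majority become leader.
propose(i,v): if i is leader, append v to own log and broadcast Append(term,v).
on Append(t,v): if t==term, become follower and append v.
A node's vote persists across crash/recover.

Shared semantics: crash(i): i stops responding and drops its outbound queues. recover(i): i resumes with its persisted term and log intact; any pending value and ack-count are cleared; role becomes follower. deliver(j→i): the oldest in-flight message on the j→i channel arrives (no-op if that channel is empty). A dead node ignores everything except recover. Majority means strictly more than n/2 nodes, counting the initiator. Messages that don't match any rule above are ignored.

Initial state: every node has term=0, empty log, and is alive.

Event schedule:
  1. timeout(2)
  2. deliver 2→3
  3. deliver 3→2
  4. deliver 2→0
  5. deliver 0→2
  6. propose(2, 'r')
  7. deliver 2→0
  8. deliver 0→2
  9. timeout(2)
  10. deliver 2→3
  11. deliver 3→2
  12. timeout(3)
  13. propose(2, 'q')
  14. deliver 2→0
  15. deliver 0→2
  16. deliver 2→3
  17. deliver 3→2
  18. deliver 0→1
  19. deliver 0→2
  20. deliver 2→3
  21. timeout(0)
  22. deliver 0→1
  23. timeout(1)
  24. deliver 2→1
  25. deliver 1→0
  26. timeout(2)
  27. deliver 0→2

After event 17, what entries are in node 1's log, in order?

empty

step 1 timeout(2): 2={cand,t=1,log=-}
step 2 deliver 2→3: 3={foll,t=1,log=-}
step 3 deliver 3→2: —
step 4 deliver 2→0: 0={foll,t=1,log=-}
step 5 deliver 0→2: 2={lead,t=1,log=-}
step 6 propose(2,'r'): 2={lead,t=1,log=r}
step 7 deliver 2→0: 0={foll,t=1,log=r}
step 8 deliver 0→2: —
step 9 timeout(2): 2={cand,t=2,log=r}
step 10 deliver 2→3: 3={foll,t=1,log=r}
step 11 deliver 3→2: —
step 12 timeout(3): 3={cand,t=2,log=r}
step 13 propose(2,'q'): —
step 14 deliver 2→0: 0={foll,t=2,log=r}
step 15 deliver 0→2: —
step 16 deliver 2→3: —
step 17 deliver 3→2: —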